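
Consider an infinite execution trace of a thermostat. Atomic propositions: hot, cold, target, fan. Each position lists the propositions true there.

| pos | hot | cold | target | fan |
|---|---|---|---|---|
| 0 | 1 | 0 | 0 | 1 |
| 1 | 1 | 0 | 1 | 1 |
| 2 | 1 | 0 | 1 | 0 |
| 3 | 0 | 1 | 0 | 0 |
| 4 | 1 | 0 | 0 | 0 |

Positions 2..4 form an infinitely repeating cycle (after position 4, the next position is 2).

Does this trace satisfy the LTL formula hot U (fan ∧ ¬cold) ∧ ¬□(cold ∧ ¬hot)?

Satisfied

Walking from position 0: fan ∧ ¬cold first holds at position 0, and hot holds at every earlier position along the way, so hot U (fan ∧ ¬cold) holds.
At position 0: hot U (fan ∧ ¬cold) is true; ¬□(cold ∧ ¬hot) is true; so hot U (fan ∧ ¬cold) ∧ ¬□(cold ∧ ¬hot) is true.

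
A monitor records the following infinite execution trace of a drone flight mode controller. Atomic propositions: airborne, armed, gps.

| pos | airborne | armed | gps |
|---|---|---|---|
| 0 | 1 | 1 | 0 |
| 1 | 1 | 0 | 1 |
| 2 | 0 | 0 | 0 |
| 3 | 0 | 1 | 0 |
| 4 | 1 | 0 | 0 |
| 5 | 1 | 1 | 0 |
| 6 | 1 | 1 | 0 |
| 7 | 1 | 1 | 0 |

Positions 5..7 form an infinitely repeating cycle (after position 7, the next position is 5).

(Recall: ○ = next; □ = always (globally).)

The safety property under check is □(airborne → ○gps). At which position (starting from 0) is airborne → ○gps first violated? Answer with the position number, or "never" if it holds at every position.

Check airborne → ○gps at each position in order: 0 ✓.
At position 1 the labels are {airborne, gps} and the next position 2 has {}, so airborne → ○gps is false there. This is the first violation.

1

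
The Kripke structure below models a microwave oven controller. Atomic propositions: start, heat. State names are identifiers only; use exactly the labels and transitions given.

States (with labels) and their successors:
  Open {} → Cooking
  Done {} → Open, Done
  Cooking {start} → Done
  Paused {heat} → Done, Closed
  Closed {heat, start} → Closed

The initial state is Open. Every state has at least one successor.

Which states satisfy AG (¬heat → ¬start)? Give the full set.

States satisfying ¬heat → ¬start: {Open, Done, Paused, Closed}.
States satisfying AG (¬heat → ¬start): {Closed}.

{Closed}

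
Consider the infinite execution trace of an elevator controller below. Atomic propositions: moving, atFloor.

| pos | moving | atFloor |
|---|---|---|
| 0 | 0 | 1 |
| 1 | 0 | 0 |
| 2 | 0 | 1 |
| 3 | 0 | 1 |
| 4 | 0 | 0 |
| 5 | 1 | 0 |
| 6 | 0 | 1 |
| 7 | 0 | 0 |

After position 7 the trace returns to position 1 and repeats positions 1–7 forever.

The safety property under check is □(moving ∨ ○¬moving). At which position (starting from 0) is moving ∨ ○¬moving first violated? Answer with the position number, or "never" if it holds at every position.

4

Check moving ∨ ○¬moving at each position in order: 0 ✓, 1 ✓, 2 ✓, 3 ✓.
At position 4 the labels are {} and the next position 5 has {moving}, so moving ∨ ○¬moving is false there. This is the first violation.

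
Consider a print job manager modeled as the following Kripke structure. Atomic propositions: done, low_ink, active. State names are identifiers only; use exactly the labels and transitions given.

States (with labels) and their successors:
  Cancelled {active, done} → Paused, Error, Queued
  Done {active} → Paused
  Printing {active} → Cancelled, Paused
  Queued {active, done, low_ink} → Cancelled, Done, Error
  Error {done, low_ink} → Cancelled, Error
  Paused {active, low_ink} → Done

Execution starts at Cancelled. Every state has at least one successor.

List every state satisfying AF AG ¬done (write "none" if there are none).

States satisfying AG ¬done: {Done, Paused}.
States satisfying AF AG ¬done: {Done, Paused}.

{Done, Paused}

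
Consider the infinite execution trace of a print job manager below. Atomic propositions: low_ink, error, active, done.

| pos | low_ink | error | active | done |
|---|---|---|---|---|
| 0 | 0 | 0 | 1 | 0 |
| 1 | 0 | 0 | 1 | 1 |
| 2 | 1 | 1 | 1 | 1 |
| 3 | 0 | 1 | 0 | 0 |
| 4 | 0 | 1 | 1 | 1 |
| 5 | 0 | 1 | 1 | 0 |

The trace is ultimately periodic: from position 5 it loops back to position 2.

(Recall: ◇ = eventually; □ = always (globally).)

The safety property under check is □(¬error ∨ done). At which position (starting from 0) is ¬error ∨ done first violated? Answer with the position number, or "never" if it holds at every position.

3

Check ¬error ∨ done at each position in order: 0 ✓, 1 ✓, 2 ✓.
At position 3 the labels are {error}, so ¬error ∨ done is false there. This is the first violation.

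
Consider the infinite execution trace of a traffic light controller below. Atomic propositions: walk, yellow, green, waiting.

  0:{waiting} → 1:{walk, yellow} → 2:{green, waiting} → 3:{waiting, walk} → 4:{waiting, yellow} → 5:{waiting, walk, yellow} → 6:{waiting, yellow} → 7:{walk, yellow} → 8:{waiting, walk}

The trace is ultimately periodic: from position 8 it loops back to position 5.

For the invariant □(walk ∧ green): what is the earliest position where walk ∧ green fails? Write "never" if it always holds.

At position 0 the labels are {waiting}, so walk ∧ green is false there. This is the first violation.

0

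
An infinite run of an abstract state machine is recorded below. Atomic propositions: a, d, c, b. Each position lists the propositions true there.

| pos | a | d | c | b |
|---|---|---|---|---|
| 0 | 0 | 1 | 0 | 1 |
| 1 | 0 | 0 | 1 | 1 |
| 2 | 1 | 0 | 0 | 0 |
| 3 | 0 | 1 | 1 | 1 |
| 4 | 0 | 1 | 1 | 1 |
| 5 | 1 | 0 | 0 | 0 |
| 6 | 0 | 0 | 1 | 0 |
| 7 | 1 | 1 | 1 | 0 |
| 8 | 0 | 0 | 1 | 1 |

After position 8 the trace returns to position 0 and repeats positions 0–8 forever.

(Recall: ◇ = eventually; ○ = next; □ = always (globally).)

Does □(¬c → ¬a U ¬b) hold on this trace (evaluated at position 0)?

¬c → ¬a U ¬b holds at every position 0..8, and those are all positions ever visited, so □(¬c → ¬a U ¬b) holds.
Positions where ¬c holds: 0, 2, 5.
Check ¬a U ¬b at each: 0→ok, 2→ok, 5→ok.

Satisfied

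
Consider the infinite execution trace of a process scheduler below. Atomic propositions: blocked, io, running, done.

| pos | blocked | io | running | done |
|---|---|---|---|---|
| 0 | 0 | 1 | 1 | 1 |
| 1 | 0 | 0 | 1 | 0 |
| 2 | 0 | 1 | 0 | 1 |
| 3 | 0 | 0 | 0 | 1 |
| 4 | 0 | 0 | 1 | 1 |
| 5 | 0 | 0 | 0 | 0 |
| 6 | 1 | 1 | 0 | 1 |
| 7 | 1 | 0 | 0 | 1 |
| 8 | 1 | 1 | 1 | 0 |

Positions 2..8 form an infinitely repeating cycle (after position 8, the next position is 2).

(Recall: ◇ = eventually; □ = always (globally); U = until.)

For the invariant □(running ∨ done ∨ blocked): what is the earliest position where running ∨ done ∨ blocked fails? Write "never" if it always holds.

5

Check running ∨ done ∨ blocked at each position in order: 0 ✓, 1 ✓, 2 ✓, 3 ✓, 4 ✓.
At position 5 the labels are {}, so running ∨ done ∨ blocked is false there. This is the first violation.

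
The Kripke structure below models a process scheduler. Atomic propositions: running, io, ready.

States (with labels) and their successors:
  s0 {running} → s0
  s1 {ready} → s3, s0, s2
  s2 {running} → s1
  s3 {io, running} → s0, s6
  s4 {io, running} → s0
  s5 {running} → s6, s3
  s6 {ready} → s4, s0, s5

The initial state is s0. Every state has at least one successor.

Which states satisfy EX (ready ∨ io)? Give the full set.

States satisfying ready ∨ io: {s1, s3, s4, s6}.
States satisfying EX (ready ∨ io): {s1, s2, s3, s5, s6}.

{s1, s2, s3, s5, s6}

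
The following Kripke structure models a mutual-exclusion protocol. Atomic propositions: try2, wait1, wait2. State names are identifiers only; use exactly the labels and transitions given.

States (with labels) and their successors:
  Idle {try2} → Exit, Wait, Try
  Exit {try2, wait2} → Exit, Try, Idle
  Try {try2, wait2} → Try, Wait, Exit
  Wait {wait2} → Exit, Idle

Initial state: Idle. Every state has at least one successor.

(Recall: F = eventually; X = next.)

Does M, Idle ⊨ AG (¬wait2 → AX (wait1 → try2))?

States satisfying ¬wait2 → AX (wait1 → try2): {Idle, Exit, Try, Wait}.
States satisfying AG (¬wait2 → AX (wait1 → try2)): {Idle, Exit, Try, Wait}.
Every state reachable from Idle satisfies ¬wait2 → AX (wait1 → try2).
Idle ∈ Sat(AG (¬wait2 → AX (wait1 → try2))).

Holds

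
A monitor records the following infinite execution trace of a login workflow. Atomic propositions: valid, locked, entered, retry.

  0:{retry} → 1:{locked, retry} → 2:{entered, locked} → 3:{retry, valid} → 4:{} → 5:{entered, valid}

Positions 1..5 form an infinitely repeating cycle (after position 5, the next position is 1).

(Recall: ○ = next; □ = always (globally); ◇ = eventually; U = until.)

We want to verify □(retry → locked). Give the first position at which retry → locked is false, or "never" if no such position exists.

At position 0 the labels are {retry}, so retry → locked is false there. This is the first violation.

0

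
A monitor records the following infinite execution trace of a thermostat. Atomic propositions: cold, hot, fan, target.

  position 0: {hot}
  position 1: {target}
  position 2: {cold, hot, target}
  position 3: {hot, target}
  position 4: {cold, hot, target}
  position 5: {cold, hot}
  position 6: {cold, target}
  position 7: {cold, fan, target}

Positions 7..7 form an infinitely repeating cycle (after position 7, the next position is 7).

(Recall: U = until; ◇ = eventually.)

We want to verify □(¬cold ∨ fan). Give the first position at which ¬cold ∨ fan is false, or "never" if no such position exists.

2

Check ¬cold ∨ fan at each position in order: 0 ✓, 1 ✓.
At position 2 the labels are {cold, hot, target}, so ¬cold ∨ fan is false there. This is the first violation.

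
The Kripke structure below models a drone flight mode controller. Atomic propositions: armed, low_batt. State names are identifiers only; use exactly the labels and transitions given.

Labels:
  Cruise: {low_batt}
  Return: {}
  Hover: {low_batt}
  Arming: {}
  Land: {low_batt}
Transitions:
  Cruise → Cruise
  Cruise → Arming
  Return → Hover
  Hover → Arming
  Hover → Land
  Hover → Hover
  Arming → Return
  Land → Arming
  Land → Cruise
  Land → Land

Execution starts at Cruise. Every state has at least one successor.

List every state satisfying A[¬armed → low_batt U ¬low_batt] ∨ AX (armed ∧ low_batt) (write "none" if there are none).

{Return, Arming}

States satisfying ¬armed → low_batt: {Cruise, Hover, Land}.
States satisfying ¬low_batt: {Return, Arming}.
States satisfying A[¬armed → low_batt U ¬low_batt]: {Return, Arming}.
States satisfying armed ∧ low_batt: ∅.
States satisfying AX (armed ∧ low_batt): ∅.
States satisfying A[¬armed → low_batt U ¬low_batt] ∨ AX (armed ∧ low_batt): {Return, Arming}.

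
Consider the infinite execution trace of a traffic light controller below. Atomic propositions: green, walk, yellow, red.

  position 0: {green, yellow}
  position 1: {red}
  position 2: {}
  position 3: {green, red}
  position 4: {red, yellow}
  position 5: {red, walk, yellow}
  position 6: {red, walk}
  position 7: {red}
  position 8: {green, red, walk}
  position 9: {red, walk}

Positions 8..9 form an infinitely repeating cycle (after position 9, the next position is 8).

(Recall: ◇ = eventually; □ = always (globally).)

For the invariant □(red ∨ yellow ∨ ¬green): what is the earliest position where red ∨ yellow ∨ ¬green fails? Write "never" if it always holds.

never

red ∨ yellow ∨ ¬green holds at every position 0..9, and those are all the positions the trace ever visits, so the invariant □(red ∨ yellow ∨ ¬green) is never violated.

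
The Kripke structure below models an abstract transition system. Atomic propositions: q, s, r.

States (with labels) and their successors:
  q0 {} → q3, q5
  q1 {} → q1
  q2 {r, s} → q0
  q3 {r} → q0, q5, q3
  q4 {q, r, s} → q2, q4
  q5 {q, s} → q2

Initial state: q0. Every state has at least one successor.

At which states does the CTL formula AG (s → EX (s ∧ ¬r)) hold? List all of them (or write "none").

States satisfying s → EX (s ∧ ¬r): {q0, q1, q3}.
States satisfying AG (s → EX (s ∧ ¬r)): {q1}.

{q1}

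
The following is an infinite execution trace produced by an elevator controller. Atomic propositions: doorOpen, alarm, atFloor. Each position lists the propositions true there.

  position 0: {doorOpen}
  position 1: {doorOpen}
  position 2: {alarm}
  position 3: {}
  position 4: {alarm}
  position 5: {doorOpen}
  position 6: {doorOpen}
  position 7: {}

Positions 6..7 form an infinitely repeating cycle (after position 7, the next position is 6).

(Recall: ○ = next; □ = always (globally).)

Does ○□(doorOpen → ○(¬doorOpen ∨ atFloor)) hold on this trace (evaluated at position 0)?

The position after 0 is 1; □(doorOpen → ○(¬doorOpen ∨ atFloor)) is false there.

Violated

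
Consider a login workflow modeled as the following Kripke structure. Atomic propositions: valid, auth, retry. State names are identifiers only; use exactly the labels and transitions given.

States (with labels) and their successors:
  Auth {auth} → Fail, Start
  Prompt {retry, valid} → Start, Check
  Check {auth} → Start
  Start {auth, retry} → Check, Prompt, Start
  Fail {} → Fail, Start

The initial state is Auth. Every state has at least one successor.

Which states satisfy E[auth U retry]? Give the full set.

{Auth, Prompt, Check, Start}

States satisfying auth: {Auth, Check, Start}.
States satisfying retry: {Prompt, Start}.
States satisfying E[auth U retry]: {Auth, Prompt, Check, Start}.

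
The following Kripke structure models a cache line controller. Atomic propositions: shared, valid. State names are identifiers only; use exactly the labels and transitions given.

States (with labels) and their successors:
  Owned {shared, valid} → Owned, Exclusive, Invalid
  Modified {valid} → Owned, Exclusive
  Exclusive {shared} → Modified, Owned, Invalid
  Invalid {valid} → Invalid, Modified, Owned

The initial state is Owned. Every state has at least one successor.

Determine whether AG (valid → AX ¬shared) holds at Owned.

States satisfying valid → AX ¬shared: {Exclusive}.
States satisfying AG (valid → AX ¬shared): ∅.
Invalid is reachable from Owned and violates valid → AX ¬shared, so AG fails at Owned.
Owned ∉ Sat(AG (valid → AX ¬shared)).

No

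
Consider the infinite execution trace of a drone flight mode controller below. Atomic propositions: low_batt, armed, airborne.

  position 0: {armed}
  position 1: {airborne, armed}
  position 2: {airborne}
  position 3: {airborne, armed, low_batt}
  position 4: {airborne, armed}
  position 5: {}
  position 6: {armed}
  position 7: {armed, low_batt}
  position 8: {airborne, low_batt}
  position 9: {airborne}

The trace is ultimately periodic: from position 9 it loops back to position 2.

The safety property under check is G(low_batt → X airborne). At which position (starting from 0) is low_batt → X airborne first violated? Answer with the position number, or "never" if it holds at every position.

never

low_batt → X airborne holds at every position 0..9, and those are all the positions the trace ever visits, so the invariant G(low_batt → X airborne) is never violated.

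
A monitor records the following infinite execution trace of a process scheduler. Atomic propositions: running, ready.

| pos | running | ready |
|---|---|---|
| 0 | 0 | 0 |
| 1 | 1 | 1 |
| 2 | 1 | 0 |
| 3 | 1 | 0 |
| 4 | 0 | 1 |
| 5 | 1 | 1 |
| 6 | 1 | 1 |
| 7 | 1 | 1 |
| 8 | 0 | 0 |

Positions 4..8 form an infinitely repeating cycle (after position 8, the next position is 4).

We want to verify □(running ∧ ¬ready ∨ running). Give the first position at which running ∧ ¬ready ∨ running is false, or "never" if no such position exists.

0

At position 0 the labels are {}, so running ∧ ¬ready ∨ running is false there. This is the first violation.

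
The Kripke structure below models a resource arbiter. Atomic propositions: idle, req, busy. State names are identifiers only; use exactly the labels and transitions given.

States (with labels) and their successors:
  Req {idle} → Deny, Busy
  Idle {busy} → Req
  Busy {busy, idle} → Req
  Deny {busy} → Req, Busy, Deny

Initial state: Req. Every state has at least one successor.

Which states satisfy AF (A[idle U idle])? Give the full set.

{Req, Idle, Busy}

States satisfying A[idle U idle]: {Req, Busy}.
States satisfying AF (A[idle U idle]): {Req, Idle, Busy}.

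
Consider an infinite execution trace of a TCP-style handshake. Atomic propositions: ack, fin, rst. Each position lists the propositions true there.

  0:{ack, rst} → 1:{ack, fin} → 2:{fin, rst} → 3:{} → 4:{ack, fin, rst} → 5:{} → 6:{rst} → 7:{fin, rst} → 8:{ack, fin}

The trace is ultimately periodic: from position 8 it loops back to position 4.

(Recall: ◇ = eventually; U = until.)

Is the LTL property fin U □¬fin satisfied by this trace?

Walking from position 0: at position 0, □¬fin has not yet held and fin fails, so fin U □¬fin is false.

Does not hold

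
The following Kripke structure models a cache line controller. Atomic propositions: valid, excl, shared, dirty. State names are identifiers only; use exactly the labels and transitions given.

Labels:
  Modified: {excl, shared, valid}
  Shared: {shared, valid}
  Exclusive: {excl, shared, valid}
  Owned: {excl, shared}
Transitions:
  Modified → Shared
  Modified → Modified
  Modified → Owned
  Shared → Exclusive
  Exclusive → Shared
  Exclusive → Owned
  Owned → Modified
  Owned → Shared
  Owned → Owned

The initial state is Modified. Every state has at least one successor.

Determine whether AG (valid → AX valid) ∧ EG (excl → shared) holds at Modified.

States satisfying valid → AX valid: {Shared, Owned}.
States satisfying AG (valid → AX valid): ∅.
States satisfying excl → shared: {Modified, Shared, Exclusive, Owned}.
States satisfying EG (excl → shared): {Modified, Shared, Exclusive, Owned}.
States satisfying AG (valid → AX valid) ∧ EG (excl → shared): ∅.
Modified ∉ Sat(AG (valid → AX valid) ∧ EG (excl → shared)).

Does not hold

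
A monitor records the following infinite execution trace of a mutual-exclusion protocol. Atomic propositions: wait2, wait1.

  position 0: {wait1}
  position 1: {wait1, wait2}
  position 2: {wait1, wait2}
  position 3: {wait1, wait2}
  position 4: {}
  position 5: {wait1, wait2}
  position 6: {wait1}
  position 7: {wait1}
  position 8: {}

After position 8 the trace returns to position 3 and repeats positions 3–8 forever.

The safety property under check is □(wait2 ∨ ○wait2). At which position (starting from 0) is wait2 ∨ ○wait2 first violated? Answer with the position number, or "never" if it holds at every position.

Check wait2 ∨ ○wait2 at each position in order: 0 ✓, 1 ✓, 2 ✓, 3 ✓, 4 ✓, 5 ✓.
At position 6 the labels are {wait1} and the next position 7 has {wait1}, so wait2 ∨ ○wait2 is false there. This is the first violation.

6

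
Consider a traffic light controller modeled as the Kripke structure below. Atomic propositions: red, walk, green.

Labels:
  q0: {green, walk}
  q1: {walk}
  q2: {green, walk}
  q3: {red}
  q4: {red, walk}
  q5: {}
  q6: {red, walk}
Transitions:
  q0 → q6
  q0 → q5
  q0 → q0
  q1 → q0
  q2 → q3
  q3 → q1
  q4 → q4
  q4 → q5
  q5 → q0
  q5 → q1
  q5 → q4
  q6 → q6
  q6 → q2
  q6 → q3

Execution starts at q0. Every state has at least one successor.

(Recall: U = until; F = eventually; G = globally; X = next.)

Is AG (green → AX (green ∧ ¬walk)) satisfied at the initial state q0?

States satisfying green → AX (green ∧ ¬walk): {q1, q3, q4, q5, q6}.
States satisfying AG (green → AX (green ∧ ¬walk)): ∅.
q0 is reachable from q0 and violates green → AX (green ∧ ¬walk), so AG fails at q0.
q0 ∉ Sat(AG (green → AX (green ∧ ¬walk))).

Does not hold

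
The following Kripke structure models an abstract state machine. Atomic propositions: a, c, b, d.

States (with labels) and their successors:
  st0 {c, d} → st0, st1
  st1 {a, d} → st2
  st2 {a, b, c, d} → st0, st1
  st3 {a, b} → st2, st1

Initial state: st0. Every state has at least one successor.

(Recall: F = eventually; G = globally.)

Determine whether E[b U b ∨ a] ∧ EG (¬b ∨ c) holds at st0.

Does not hold

States satisfying b: {st2, st3}.
States satisfying b ∨ a: {st1, st2, st3}.
States satisfying E[b U b ∨ a]: {st1, st2, st3}.
States satisfying ¬b ∨ c: {st0, st1, st2}.
States satisfying EG (¬b ∨ c): {st0, st1, st2}.
States satisfying E[b U b ∨ a] ∧ EG (¬b ∨ c): {st1, st2}.
st0 ∉ Sat(E[b U b ∨ a] ∧ EG (¬b ∨ c)).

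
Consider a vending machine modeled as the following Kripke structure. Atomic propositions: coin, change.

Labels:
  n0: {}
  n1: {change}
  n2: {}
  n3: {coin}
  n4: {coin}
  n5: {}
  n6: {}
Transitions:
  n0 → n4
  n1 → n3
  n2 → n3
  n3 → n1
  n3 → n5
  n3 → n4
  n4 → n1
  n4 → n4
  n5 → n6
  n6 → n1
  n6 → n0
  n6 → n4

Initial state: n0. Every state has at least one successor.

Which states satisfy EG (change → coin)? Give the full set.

States satisfying change → coin: {n0, n2, n3, n4, n5, n6}.
States satisfying EG (change → coin): {n0, n2, n3, n4, n5, n6}.

{n0, n2, n3, n4, n5, n6}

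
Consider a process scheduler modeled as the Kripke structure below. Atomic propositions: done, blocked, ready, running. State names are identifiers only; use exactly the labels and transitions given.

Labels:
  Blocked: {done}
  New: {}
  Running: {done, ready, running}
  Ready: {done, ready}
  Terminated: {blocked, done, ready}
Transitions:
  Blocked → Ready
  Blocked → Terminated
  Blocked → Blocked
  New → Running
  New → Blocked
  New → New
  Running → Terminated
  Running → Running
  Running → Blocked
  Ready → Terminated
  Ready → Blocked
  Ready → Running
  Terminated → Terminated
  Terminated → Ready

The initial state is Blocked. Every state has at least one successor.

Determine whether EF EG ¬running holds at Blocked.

Satisfied

States satisfying EG ¬running: {Blocked, New, Ready, Terminated}.
States satisfying EF EG ¬running: {Blocked, New, Running, Ready, Terminated}.
Some path from Blocked reaches a state where EG ¬running holds.
Blocked ∈ Sat(EF EG ¬running).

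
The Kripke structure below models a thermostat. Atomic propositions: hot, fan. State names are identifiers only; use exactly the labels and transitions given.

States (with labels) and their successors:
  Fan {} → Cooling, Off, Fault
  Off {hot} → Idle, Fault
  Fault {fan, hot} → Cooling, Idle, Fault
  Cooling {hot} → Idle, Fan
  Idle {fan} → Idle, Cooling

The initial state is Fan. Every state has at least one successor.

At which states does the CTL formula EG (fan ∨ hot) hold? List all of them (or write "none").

{Off, Fault, Cooling, Idle}

States satisfying fan ∨ hot: {Off, Fault, Cooling, Idle}.
States satisfying EG (fan ∨ hot): {Off, Fault, Cooling, Idle}.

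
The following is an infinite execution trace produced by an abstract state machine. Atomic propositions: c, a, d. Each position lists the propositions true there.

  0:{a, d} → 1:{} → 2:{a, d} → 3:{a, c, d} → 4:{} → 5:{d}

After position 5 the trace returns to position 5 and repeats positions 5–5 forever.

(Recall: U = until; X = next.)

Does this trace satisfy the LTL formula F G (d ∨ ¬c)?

G (d ∨ ¬c) holds at position 0, which is reachable from 0, so F G (d ∨ ¬c) holds.

Holds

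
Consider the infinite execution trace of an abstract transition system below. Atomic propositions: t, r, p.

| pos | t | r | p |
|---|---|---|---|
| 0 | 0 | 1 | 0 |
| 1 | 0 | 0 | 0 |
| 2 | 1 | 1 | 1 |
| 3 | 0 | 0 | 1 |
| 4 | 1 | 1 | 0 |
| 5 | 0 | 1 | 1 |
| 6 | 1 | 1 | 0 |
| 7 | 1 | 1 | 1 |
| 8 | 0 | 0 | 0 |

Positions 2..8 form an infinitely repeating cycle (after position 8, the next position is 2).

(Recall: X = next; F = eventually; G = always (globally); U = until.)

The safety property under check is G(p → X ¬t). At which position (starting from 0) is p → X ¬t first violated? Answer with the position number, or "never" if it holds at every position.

Check p → X ¬t at each position in order: 0 ✓, 1 ✓, 2 ✓.
At position 3 the labels are {p} and the next position 4 has {r, t}, so p → X ¬t is false there. This is the first violation.

3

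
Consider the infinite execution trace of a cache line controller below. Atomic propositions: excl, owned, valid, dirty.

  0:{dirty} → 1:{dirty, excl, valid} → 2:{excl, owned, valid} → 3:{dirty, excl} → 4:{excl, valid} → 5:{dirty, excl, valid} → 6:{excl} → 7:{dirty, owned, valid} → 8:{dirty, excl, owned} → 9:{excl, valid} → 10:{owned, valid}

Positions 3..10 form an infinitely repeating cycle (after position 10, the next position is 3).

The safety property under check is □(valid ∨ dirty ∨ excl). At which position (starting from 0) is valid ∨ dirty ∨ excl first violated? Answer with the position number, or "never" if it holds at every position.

never

valid ∨ dirty ∨ excl holds at every position 0..10, and those are all the positions the trace ever visits, so the invariant □(valid ∨ dirty ∨ excl) is never violated.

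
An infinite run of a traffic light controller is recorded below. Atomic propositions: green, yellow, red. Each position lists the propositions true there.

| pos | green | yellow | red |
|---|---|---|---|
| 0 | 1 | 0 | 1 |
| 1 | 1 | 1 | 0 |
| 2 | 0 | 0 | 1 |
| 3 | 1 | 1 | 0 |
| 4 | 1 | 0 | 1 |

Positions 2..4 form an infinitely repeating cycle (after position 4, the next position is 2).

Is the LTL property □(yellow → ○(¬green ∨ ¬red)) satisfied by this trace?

yellow → ○(¬green ∨ ¬red) must hold at every position from 0 onward. It fails at position 3, so □(yellow → ○(¬green ∨ ¬red)) is false.
Positions where yellow holds: 1, 3.
Check ○(¬green ∨ ¬red) at each: 1→ok, 3→fails.

Violated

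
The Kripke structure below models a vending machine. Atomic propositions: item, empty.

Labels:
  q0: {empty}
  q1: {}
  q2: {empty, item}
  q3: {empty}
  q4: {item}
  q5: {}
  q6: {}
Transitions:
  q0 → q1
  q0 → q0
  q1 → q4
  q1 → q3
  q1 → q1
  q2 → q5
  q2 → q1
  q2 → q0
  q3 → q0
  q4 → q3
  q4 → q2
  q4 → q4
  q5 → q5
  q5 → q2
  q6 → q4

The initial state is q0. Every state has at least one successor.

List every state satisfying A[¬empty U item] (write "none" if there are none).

States satisfying ¬empty: {q1, q4, q5, q6}.
States satisfying item: {q2, q4}.
States satisfying A[¬empty U item]: {q2, q4, q6}.

{q2, q4, q6}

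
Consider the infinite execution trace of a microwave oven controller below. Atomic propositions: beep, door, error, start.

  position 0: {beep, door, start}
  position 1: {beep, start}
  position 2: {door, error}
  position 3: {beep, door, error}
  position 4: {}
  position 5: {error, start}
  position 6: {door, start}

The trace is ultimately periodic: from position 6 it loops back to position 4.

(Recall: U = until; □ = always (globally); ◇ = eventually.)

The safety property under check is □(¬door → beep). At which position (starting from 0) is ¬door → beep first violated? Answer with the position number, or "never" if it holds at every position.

4

Check ¬door → beep at each position in order: 0 ✓, 1 ✓, 2 ✓, 3 ✓.
At position 4 the labels are {}, so ¬door → beep is false there. This is the first violation.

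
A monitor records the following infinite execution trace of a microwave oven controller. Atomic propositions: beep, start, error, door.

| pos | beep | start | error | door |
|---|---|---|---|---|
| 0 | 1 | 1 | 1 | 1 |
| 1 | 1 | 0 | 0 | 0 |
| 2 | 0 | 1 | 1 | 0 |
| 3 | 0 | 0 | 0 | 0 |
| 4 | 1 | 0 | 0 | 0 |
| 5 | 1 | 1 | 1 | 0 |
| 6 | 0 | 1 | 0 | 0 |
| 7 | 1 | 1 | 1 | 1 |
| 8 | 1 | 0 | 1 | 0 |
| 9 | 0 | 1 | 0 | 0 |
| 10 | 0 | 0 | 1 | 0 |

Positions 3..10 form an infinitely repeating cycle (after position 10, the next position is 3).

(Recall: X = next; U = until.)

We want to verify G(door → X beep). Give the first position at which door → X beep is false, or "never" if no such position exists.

door → X beep holds at every position 0..10, and those are all the positions the trace ever visits, so the invariant G(door → X beep) is never violated.

never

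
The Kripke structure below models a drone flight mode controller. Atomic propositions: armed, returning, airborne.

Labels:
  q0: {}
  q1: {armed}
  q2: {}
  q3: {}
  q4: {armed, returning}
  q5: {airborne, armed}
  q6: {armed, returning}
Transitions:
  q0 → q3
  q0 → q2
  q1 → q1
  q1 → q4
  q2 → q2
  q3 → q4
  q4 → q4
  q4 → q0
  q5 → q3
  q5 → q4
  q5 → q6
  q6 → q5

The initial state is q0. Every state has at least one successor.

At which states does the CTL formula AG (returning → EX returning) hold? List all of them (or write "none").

States satisfying returning → EX returning: {q0, q1, q2, q3, q4, q5}.
States satisfying AG (returning → EX returning): {q0, q1, q2, q3, q4}.

{q0, q1, q2, q3, q4}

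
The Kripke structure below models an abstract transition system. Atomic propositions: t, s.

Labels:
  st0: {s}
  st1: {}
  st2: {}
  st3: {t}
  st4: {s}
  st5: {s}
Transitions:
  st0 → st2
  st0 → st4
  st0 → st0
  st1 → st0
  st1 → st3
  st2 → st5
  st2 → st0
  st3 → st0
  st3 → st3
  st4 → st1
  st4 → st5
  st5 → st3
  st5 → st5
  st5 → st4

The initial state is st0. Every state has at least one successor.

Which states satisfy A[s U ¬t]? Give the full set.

{st0, st1, st2, st4, st5}

States satisfying s: {st0, st4, st5}.
States satisfying ¬t: {st0, st1, st2, st4, st5}.
States satisfying A[s U ¬t]: {st0, st1, st2, st4, st5}.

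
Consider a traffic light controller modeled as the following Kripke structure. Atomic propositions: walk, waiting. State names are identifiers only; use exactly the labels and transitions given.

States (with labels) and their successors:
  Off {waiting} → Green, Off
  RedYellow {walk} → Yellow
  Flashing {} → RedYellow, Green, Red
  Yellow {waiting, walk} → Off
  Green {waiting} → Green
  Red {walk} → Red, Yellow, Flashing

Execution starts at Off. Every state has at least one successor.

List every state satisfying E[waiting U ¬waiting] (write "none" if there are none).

States satisfying waiting: {Off, Yellow, Green}.
States satisfying ¬waiting: {RedYellow, Flashing, Red}.
States satisfying E[waiting U ¬waiting]: {RedYellow, Flashing, Red}.

{RedYellow, Flashing, Red}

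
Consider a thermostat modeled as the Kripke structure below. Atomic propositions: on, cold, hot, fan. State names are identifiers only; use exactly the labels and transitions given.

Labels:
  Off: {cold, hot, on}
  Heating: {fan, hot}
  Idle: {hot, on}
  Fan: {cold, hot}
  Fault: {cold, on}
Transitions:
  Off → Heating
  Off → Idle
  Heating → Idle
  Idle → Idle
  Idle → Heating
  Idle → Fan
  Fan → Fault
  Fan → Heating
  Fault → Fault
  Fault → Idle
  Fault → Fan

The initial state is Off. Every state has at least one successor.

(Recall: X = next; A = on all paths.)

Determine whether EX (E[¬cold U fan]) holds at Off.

Yes

States satisfying E[¬cold U fan]: {Heating, Idle}.
States satisfying EX (E[¬cold U fan]): {Off, Heating, Idle, Fan, Fault}.
Off ∈ Sat(EX (E[¬cold U fan])).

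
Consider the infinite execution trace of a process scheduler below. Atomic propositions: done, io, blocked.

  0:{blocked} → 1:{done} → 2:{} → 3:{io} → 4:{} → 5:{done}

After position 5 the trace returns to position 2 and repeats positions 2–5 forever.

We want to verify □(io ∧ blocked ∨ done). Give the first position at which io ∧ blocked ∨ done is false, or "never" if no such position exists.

0

At position 0 the labels are {blocked}, so io ∧ blocked ∨ done is false there. This is the first violation.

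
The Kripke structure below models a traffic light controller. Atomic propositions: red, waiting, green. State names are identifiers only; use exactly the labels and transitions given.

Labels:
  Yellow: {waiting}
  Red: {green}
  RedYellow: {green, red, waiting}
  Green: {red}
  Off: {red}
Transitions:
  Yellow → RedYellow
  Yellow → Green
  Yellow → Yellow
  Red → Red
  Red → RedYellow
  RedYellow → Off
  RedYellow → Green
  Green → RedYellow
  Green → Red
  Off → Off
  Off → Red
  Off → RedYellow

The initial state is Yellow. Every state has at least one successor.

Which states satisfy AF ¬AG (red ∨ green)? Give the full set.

States satisfying ¬AG (red ∨ green): {Yellow}.
States satisfying AF ¬AG (red ∨ green): {Yellow}.

{Yellow}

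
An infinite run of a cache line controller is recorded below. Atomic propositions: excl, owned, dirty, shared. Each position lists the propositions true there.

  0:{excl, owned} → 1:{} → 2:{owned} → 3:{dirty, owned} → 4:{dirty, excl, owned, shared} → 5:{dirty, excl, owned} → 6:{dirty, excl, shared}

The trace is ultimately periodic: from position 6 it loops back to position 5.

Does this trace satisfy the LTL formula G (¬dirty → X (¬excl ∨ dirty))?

¬dirty → X (¬excl ∨ dirty) holds at every position 0..6, and those are all positions ever visited, so G (¬dirty → X (¬excl ∨ dirty)) holds.
Positions where ¬dirty holds: 0, 1, 2.
Check X (¬excl ∨ dirty) at each: 0→ok, 1→ok, 2→ok.

Holds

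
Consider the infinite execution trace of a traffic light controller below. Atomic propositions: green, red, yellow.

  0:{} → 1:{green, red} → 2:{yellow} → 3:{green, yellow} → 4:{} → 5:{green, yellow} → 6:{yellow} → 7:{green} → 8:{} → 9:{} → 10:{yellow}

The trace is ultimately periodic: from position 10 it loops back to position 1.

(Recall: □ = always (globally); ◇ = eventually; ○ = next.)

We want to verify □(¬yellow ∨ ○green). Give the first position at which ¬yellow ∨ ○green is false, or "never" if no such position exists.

3

Check ¬yellow ∨ ○green at each position in order: 0 ✓, 1 ✓, 2 ✓.
At position 3 the labels are {green, yellow} and the next position 4 has {}, so ¬yellow ∨ ○green is false there. This is the first violation.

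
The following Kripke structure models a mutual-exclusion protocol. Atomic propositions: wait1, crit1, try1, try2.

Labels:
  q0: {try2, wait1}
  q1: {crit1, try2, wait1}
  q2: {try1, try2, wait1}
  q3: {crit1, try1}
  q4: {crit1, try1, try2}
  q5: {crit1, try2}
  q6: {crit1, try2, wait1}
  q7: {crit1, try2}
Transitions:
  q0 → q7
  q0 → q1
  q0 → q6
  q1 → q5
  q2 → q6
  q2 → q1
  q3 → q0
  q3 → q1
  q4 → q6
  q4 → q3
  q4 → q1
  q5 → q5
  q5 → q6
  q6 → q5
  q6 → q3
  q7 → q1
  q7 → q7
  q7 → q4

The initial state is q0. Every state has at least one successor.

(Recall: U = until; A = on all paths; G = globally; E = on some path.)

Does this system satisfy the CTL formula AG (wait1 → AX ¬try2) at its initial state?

States satisfying wait1 → AX ¬try2: {q3, q4, q5, q7}.
States satisfying AG (wait1 → AX ¬try2): ∅.
q0 is reachable from q0 and violates wait1 → AX ¬try2, so AG fails at q0.
q0 ∉ Sat(AG (wait1 → AX ¬try2)).

Does not hold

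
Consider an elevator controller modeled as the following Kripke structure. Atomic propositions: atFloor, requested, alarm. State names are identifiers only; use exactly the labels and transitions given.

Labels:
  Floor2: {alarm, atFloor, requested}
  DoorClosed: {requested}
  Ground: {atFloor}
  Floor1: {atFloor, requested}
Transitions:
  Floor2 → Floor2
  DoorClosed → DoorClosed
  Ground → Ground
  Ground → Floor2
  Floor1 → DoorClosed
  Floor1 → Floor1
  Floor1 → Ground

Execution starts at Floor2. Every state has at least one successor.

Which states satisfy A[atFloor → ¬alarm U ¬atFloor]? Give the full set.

{DoorClosed}

States satisfying atFloor → ¬alarm: {DoorClosed, Ground, Floor1}.
States satisfying ¬atFloor: {DoorClosed}.
States satisfying A[atFloor → ¬alarm U ¬atFloor]: {DoorClosed}.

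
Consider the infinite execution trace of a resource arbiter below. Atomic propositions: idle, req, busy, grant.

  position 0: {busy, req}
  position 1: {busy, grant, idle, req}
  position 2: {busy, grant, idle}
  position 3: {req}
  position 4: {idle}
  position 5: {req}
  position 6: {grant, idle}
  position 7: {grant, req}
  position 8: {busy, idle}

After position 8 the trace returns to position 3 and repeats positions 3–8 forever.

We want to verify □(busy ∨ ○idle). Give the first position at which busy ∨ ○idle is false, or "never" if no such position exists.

4

Check busy ∨ ○idle at each position in order: 0 ✓, 1 ✓, 2 ✓, 3 ✓.
At position 4 the labels are {idle} and the next position 5 has {req}, so busy ∨ ○idle is false there. This is the first violation.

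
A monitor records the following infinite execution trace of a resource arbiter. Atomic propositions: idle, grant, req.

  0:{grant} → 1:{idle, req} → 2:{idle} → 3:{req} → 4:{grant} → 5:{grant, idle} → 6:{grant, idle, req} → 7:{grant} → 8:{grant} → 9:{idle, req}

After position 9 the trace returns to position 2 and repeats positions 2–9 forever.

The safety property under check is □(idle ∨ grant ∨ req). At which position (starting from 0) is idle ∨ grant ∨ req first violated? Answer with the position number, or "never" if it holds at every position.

never

idle ∨ grant ∨ req holds at every position 0..9, and those are all the positions the trace ever visits, so the invariant □(idle ∨ grant ∨ req) is never violated.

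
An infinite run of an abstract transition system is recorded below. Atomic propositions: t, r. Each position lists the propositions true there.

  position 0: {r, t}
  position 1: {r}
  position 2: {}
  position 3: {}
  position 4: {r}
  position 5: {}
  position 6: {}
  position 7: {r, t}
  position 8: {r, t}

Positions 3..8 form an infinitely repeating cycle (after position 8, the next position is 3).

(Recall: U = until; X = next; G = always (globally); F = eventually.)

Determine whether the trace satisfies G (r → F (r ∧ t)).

Yes

r → F (r ∧ t) holds at every position 0..8, and those are all positions ever visited, so G (r → F (r ∧ t)) holds.
Positions where r holds: 0, 1, 4, 7, 8.
Check F (r ∧ t) at each: 0→ok, 1→ok, 4→ok, 7→ok, 8→ok.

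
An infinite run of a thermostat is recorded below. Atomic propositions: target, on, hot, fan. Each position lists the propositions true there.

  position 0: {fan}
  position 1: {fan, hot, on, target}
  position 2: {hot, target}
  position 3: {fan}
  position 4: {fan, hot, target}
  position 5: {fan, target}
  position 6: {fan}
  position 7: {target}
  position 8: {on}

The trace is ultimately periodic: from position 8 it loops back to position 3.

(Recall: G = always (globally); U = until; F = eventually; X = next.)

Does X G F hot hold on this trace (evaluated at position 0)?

Satisfied

The position after 0 is 1; G F hot is true there.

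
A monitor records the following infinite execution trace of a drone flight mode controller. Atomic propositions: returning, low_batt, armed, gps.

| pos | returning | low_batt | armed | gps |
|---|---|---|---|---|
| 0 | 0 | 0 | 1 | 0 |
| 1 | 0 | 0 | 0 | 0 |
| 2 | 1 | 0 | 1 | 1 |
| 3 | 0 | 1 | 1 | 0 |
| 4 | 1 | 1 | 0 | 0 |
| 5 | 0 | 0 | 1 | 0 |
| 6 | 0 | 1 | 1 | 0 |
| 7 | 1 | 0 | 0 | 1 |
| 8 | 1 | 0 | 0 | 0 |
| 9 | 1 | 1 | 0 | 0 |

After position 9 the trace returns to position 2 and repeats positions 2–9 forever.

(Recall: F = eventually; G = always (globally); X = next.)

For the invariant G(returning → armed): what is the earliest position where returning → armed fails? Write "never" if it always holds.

4

Check returning → armed at each position in order: 0 ✓, 1 ✓, 2 ✓, 3 ✓.
At position 4 the labels are {low_batt, returning}, so returning → armed is false there. This is the first violation.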